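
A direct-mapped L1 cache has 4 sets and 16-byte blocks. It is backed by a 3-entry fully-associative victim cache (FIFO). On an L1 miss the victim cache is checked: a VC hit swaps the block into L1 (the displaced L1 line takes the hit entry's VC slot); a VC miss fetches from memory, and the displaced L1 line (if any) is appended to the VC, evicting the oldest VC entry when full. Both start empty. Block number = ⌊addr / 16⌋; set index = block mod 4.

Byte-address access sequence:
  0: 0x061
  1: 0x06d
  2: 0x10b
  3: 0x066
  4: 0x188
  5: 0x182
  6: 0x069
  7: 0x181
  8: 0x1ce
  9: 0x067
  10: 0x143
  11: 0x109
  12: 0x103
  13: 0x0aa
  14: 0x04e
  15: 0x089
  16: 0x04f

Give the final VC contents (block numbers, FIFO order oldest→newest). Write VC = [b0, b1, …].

VC = [6, 16, 8]

#0 0x61→b6/s2 MISS; vc=[]
#1 0x6d→b6/s2 L1-HIT; vc=[]
#2 0x10b→b16/s0 MISS; vc=[]
#3 0x66→b6/s2 L1-HIT; vc=[]
#4 0x188→b24/s0 MISS; vc=[16]
#5 0x182→b24/s0 L1-HIT; vc=[16]
#6 0x69→b6/s2 L1-HIT; vc=[16]
#7 0x181→b24/s0 L1-HIT; vc=[16]
#8 0x1ce→b28/s0 MISS; vc=[16,24]
#9 0x67→b6/s2 L1-HIT; vc=[16,24]
#10 0x143→b20/s0 MISS; vc=[16,24,28]
#11 0x109→b16/s0 VC-HIT; vc=[20,24,28]
#12 0x103→b16/s0 L1-HIT; vc=[20,24,28]
#13 0xaa→b10/s2 MISS; vc=[24,28,6]
#14 0x4e→b4/s0 MISS; vc=[28,6,16]
#15 0x89→b8/s0 MISS; vc=[6,16,4]
#16 0x4f→b4/s0 VC-HIT; vc=[6,16,8]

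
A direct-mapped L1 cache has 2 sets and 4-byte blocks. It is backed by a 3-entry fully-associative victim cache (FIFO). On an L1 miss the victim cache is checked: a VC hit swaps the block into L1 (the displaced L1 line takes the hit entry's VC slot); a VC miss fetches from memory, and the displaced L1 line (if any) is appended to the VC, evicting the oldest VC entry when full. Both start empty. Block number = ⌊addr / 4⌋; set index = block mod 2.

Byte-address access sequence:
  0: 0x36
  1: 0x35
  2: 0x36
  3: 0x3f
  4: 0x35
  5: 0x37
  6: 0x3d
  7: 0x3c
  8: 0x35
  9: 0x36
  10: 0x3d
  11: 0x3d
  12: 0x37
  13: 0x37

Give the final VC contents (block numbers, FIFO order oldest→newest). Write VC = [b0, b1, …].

0: 0x36 (blk 13, set 1) → MISS  vc=[]
1: 0x35 (blk 13, set 1) → L1-HIT  vc=[]
2: 0x36 (blk 13, set 1) → L1-HIT  vc=[]
3: 0x3f (blk 15, set 1) → MISS  vc=[13]
4: 0x35 (blk 13, set 1) → VC-HIT  vc=[15]
5: 0x37 (blk 13, set 1) → L1-HIT  vc=[15]
6: 0x3d (blk 15, set 1) → VC-HIT  vc=[13]
7: 0x3c (blk 15, set 1) → L1-HIT  vc=[13]
8: 0x35 (blk 13, set 1) → VC-HIT  vc=[15]
9: 0x36 (blk 13, set 1) → L1-HIT  vc=[15]
10: 0x3d (blk 15, set 1) → VC-HIT  vc=[13]
11: 0x3d (blk 15, set 1) → L1-HIT  vc=[13]
12: 0x37 (blk 13, set 1) → VC-HIT  vc=[15]
13: 0x37 (blk 13, set 1) → L1-HIT  vc=[15]

VC = [15]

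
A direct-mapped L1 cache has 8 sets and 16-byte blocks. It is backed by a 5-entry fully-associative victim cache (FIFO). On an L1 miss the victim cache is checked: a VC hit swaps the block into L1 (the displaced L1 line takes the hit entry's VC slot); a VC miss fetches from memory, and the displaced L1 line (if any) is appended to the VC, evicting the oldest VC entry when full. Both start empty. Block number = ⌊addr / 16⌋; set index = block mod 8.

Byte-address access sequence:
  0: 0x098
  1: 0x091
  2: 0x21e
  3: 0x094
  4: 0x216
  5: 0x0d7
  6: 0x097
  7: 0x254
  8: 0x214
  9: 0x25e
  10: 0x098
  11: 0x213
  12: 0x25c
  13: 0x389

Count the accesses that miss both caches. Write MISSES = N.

MISSES = 5

0: 0x98 (blk 9, set 1) → MISS  vc=[]
1: 0x91 (blk 9, set 1) → L1-HIT  vc=[]
2: 0x21e (blk 33, set 1) → MISS  vc=[9]
3: 0x94 (blk 9, set 1) → VC-HIT  vc=[33]
4: 0x216 (blk 33, set 1) → VC-HIT  vc=[9]
5: 0xd7 (blk 13, set 5) → MISS  vc=[9]
6: 0x97 (blk 9, set 1) → VC-HIT  vc=[33]
7: 0x254 (blk 37, set 5) → MISS  vc=[33, 13]
8: 0x214 (blk 33, set 1) → VC-HIT  vc=[9, 13]
9: 0x25e (blk 37, set 5) → L1-HIT  vc=[9, 13]
10: 0x98 (blk 9, set 1) → VC-HIT  vc=[33, 13]
11: 0x213 (blk 33, set 1) → VC-HIT  vc=[9, 13]
12: 0x25c (blk 37, set 5) → L1-HIT  vc=[9, 13]
13: 0x389 (blk 56, set 0) → MISS  vc=[9, 13]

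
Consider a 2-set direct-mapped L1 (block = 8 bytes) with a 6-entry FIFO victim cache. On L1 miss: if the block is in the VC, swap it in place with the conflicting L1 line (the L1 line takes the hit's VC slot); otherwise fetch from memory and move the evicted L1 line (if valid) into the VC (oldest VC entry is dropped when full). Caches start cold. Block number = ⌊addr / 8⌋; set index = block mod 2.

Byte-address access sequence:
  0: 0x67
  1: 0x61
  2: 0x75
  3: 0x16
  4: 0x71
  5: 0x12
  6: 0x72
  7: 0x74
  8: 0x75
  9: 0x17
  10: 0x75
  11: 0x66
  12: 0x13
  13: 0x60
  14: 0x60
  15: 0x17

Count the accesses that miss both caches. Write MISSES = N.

0: 0x67 (blk 12, set 0) → MISS  vc=[]
1: 0x61 (blk 12, set 0) → L1-HIT  vc=[]
2: 0x75 (blk 14, set 0) → MISS  vc=[12]
3: 0x16 (blk 2, set 0) → MISS  vc=[12, 14]
4: 0x71 (blk 14, set 0) → VC-HIT  vc=[12, 2]
5: 0x12 (blk 2, set 0) → VC-HIT  vc=[12, 14]
6: 0x72 (blk 14, set 0) → VC-HIT  vc=[12, 2]
7: 0x74 (blk 14, set 0) → L1-HIT  vc=[12, 2]
8: 0x75 (blk 14, set 0) → L1-HIT  vc=[12, 2]
9: 0x17 (blk 2, set 0) → VC-HIT  vc=[12, 14]
10: 0x75 (blk 14, set 0) → VC-HIT  vc=[12, 2]
11: 0x66 (blk 12, set 0) → VC-HIT  vc=[14, 2]
12: 0x13 (blk 2, set 0) → VC-HIT  vc=[14, 12]
13: 0x60 (blk 12, set 0) → VC-HIT  vc=[14, 2]
14: 0x60 (blk 12, set 0) → L1-HIT  vc=[14, 2]
15: 0x17 (blk 2, set 0) → VC-HIT  vc=[14, 12]

MISSES = 3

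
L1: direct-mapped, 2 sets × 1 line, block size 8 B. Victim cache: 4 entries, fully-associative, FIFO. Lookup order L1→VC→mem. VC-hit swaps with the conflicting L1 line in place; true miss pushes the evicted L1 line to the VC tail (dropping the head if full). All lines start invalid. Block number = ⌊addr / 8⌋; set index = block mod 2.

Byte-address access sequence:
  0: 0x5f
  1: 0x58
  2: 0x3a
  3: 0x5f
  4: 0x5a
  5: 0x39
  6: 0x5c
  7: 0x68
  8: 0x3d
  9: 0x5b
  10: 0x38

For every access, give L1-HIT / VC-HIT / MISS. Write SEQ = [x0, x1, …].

  [0] addr=0x5f blk=11 s=1: MISS | VC []
  [1] addr=0x58 blk=11 s=1: L1-HIT | VC []
  [2] addr=0x3a blk=7 s=1: MISS | VC [11]
  [3] addr=0x5f blk=11 s=1: VC-HIT | VC [7]
  [4] addr=0x5a blk=11 s=1: L1-HIT | VC [7]
  [5] addr=0x39 blk=7 s=1: VC-HIT | VC [11]
  [6] addr=0x5c blk=11 s=1: VC-HIT | VC [7]
  [7] addr=0x68 blk=13 s=1: MISS | VC [7, 11]
  [8] addr=0x3d blk=7 s=1: VC-HIT | VC [13, 11]
  [9] addr=0x5b blk=11 s=1: VC-HIT | VC [13, 7]
  [10] addr=0x38 blk=7 s=1: VC-HIT | VC [13, 11]

SEQ = [MISS, L1-HIT, MISS, VC-HIT, L1-HIT, VC-HIT, VC-HIT, MISS, VC-HIT, VC-HIT, VC-HIT]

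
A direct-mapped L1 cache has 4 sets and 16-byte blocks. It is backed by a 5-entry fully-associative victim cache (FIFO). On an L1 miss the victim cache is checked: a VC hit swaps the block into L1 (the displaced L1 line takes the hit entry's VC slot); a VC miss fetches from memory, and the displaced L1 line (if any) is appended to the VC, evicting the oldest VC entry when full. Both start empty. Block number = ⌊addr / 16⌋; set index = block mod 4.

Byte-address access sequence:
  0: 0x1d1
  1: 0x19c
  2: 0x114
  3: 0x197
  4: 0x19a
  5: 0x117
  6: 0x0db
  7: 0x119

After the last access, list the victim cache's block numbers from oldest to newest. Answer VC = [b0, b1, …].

VC = [29, 25, 13]

#0 0x1d1→b29/s1 MISS; vc=[]
#1 0x19c→b25/s1 MISS; vc=[29]
#2 0x114→b17/s1 MISS; vc=[29,25]
#3 0x197→b25/s1 VC-HIT; vc=[29,17]
#4 0x19a→b25/s1 L1-HIT; vc=[29,17]
#5 0x117→b17/s1 VC-HIT; vc=[29,25]
#6 0xdb→b13/s1 MISS; vc=[29,25,17]
#7 0x119→b17/s1 VC-HIT; vc=[29,25,13]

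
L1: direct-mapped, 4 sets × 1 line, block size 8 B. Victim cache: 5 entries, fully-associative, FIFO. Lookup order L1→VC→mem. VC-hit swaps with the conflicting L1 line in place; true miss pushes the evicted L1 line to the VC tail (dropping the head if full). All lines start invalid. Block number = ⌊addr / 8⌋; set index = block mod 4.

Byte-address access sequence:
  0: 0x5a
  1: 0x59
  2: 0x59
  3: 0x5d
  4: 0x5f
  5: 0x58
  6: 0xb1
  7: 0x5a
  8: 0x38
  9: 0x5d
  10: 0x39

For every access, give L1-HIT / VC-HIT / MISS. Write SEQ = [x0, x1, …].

#0 0x5a→b11/s3 MISS; vc=[]
#1 0x59→b11/s3 L1-HIT; vc=[]
#2 0x59→b11/s3 L1-HIT; vc=[]
#3 0x5d→b11/s3 L1-HIT; vc=[]
#4 0x5f→b11/s3 L1-HIT; vc=[]
#5 0x58→b11/s3 L1-HIT; vc=[]
#6 0xb1→b22/s2 MISS; vc=[]
#7 0x5a→b11/s3 L1-HIT; vc=[]
#8 0x38→b7/s3 MISS; vc=[11]
#9 0x5d→b11/s3 VC-HIT; vc=[7]
#10 0x39→b7/s3 VC-HIT; vc=[11]

SEQ = [MISS, L1-HIT, L1-HIT, L1-HIT, L1-HIT, L1-HIT, MISS, L1-HIT, MISS, VC-HIT, VC-HIT]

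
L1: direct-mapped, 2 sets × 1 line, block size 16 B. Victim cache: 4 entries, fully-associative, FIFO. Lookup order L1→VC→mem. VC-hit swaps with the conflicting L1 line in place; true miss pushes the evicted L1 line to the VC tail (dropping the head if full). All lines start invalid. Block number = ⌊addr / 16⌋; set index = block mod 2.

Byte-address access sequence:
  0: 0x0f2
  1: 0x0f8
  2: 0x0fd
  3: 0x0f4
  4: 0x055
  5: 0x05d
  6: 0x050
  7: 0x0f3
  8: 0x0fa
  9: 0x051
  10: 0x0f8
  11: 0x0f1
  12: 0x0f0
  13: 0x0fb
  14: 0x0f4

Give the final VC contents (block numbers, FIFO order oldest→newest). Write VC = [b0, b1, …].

0: 0xf2 (blk 15, set 1) → MISS  vc=[]
1: 0xf8 (blk 15, set 1) → L1-HIT  vc=[]
2: 0xfd (blk 15, set 1) → L1-HIT  vc=[]
3: 0xf4 (blk 15, set 1) → L1-HIT  vc=[]
4: 0x55 (blk 5, set 1) → MISS  vc=[15]
5: 0x5d (blk 5, set 1) → L1-HIT  vc=[15]
6: 0x50 (blk 5, set 1) → L1-HIT  vc=[15]
7: 0xf3 (blk 15, set 1) → VC-HIT  vc=[5]
8: 0xfa (blk 15, set 1) → L1-HIT  vc=[5]
9: 0x51 (blk 5, set 1) → VC-HIT  vc=[15]
10: 0xf8 (blk 15, set 1) → VC-HIT  vc=[5]
11: 0xf1 (blk 15, set 1) → L1-HIT  vc=[5]
12: 0xf0 (blk 15, set 1) → L1-HIT  vc=[5]
13: 0xfb (blk 15, set 1) → L1-HIT  vc=[5]
14: 0xf4 (blk 15, set 1) → L1-HIT  vc=[5]

VC = [5]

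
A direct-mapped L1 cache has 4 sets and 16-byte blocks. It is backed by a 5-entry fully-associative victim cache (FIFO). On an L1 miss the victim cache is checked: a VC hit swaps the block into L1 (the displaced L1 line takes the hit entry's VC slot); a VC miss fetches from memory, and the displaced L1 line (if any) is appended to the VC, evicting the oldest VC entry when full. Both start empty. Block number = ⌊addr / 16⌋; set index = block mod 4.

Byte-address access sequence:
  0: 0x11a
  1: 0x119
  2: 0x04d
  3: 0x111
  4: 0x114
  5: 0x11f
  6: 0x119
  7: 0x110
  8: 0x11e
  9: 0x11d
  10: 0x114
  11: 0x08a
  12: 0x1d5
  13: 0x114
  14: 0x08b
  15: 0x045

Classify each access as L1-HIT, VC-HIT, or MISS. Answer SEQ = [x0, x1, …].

  [0] addr=0x11a blk=17 s=1: MISS | VC []
  [1] addr=0x119 blk=17 s=1: L1-HIT | VC []
  [2] addr=0x4d blk=4 s=0: MISS | VC []
  [3] addr=0x111 blk=17 s=1: L1-HIT | VC []
  [4] addr=0x114 blk=17 s=1: L1-HIT | VC []
  [5] addr=0x11f blk=17 s=1: L1-HIT | VC []
  [6] addr=0x119 blk=17 s=1: L1-HIT | VC []
  [7] addr=0x110 blk=17 s=1: L1-HIT | VC []
  [8] addr=0x11e blk=17 s=1: L1-HIT | VC []
  [9] addr=0x11d blk=17 s=1: L1-HIT | VC []
  [10] addr=0x114 blk=17 s=1: L1-HIT | VC []
  [11] addr=0x8a blk=8 s=0: MISS | VC [4]
  [12] addr=0x1d5 blk=29 s=1: MISS | VC [4, 17]
  [13] addr=0x114 blk=17 s=1: VC-HIT | VC [4, 29]
  [14] addr=0x8b blk=8 s=0: L1-HIT | VC [4, 29]
  [15] addr=0x45 blk=4 s=0: VC-HIT | VC [8, 29]

SEQ = [MISS, L1-HIT, MISS, L1-HIT, L1-HIT, L1-HIT, L1-HIT, L1-HIT, L1-HIT, L1-HIT, L1-HIT, MISS, MISS, VC-HIT, L1-HIT, VC-HIT]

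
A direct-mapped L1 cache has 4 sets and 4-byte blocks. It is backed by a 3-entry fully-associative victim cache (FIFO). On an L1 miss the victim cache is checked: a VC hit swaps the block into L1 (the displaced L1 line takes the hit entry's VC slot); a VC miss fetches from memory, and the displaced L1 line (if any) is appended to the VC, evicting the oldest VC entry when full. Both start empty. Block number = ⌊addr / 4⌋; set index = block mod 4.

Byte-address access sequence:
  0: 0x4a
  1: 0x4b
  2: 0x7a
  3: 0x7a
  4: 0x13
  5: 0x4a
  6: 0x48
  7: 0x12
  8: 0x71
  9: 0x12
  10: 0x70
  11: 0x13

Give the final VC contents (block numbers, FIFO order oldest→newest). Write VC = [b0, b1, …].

VC = [30, 28]

0: 0x4a (blk 18, set 2) → MISS  vc=[]
1: 0x4b (blk 18, set 2) → L1-HIT  vc=[]
2: 0x7a (blk 30, set 2) → MISS  vc=[18]
3: 0x7a (blk 30, set 2) → L1-HIT  vc=[18]
4: 0x13 (blk 4, set 0) → MISS  vc=[18]
5: 0x4a (blk 18, set 2) → VC-HIT  vc=[30]
6: 0x48 (blk 18, set 2) → L1-HIT  vc=[30]
7: 0x12 (blk 4, set 0) → L1-HIT  vc=[30]
8: 0x71 (blk 28, set 0) → MISS  vc=[30, 4]
9: 0x12 (blk 4, set 0) → VC-HIT  vc=[30, 28]
10: 0x70 (blk 28, set 0) → VC-HIT  vc=[30, 4]
11: 0x13 (blk 4, set 0) → VC-HIT  vc=[30, 28]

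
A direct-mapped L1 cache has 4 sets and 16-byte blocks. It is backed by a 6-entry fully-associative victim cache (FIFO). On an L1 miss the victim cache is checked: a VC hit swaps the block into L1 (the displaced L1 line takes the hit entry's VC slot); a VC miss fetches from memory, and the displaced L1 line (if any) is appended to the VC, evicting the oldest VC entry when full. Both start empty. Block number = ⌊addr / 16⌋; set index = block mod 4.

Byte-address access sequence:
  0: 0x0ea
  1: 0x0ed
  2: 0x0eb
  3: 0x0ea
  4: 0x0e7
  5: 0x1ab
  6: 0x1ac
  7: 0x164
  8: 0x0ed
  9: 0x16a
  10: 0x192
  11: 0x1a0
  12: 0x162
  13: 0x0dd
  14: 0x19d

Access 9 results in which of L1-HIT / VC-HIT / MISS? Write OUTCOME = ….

OUTCOME = VC-HIT

0: 0xea (blk 14, set 2) → MISS  vc=[]
1: 0xed (blk 14, set 2) → L1-HIT  vc=[]
2: 0xeb (blk 14, set 2) → L1-HIT  vc=[]
3: 0xea (blk 14, set 2) → L1-HIT  vc=[]
4: 0xe7 (blk 14, set 2) → L1-HIT  vc=[]
5: 0x1ab (blk 26, set 2) → MISS  vc=[14]
6: 0x1ac (blk 26, set 2) → L1-HIT  vc=[14]
7: 0x164 (blk 22, set 2) → MISS  vc=[14, 26]
8: 0xed (blk 14, set 2) → VC-HIT  vc=[22, 26]
9: 0x16a (blk 22, set 2) → VC-HIT  vc=[14, 26]
10: 0x192 (blk 25, set 1) → MISS  vc=[14, 26]
11: 0x1a0 (blk 26, set 2) → VC-HIT  vc=[14, 22]
12: 0x162 (blk 22, set 2) → VC-HIT  vc=[14, 26]
13: 0xdd (blk 13, set 1) → MISS  vc=[14, 26, 25]
14: 0x19d (blk 25, set 1) → VC-HIT  vc=[14, 26, 13]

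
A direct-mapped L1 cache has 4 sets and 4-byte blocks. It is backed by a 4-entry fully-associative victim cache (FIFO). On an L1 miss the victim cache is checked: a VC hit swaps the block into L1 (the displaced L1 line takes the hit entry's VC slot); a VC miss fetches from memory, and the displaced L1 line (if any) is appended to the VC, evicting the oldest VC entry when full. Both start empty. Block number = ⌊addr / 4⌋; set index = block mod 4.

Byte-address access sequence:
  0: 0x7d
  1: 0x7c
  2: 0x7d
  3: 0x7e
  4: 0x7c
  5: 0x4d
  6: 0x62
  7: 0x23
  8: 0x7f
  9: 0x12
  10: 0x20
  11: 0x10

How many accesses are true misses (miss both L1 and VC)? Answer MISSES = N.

MISSES = 5

0: 0x7d (blk 31, set 3) → MISS  vc=[]
1: 0x7c (blk 31, set 3) → L1-HIT  vc=[]
2: 0x7d (blk 31, set 3) → L1-HIT  vc=[]
3: 0x7e (blk 31, set 3) → L1-HIT  vc=[]
4: 0x7c (blk 31, set 3) → L1-HIT  vc=[]
5: 0x4d (blk 19, set 3) → MISS  vc=[31]
6: 0x62 (blk 24, set 0) → MISS  vc=[31]
7: 0x23 (blk 8, set 0) → MISS  vc=[31, 24]
8: 0x7f (blk 31, set 3) → VC-HIT  vc=[19, 24]
9: 0x12 (blk 4, set 0) → MISS  vc=[19, 24, 8]
10: 0x20 (blk 8, set 0) → VC-HIT  vc=[19, 24, 4]
11: 0x10 (blk 4, set 0) → VC-HIT  vc=[19, 24, 8]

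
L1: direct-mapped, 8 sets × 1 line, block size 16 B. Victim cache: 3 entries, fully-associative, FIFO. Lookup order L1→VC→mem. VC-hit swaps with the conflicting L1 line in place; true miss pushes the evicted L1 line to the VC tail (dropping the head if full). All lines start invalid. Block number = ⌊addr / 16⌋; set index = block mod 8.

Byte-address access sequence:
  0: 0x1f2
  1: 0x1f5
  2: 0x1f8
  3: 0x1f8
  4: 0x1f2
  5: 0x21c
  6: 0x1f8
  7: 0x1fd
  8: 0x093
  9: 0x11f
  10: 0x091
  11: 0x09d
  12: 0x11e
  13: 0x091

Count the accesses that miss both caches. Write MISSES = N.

#0 0x1f2→b31/s7 MISS; vc=[]
#1 0x1f5→b31/s7 L1-HIT; vc=[]
#2 0x1f8→b31/s7 L1-HIT; vc=[]
#3 0x1f8→b31/s7 L1-HIT; vc=[]
#4 0x1f2→b31/s7 L1-HIT; vc=[]
#5 0x21c→b33/s1 MISS; vc=[]
#6 0x1f8→b31/s7 L1-HIT; vc=[]
#7 0x1fd→b31/s7 L1-HIT; vc=[]
#8 0x93→b9/s1 MISS; vc=[33]
#9 0x11f→b17/s1 MISS; vc=[33,9]
#10 0x91→b9/s1 VC-HIT; vc=[33,17]
#11 0x9d→b9/s1 L1-HIT; vc=[33,17]
#12 0x11e→b17/s1 VC-HIT; vc=[33,9]
#13 0x91→b9/s1 VC-HIT; vc=[33,17]

MISSES = 4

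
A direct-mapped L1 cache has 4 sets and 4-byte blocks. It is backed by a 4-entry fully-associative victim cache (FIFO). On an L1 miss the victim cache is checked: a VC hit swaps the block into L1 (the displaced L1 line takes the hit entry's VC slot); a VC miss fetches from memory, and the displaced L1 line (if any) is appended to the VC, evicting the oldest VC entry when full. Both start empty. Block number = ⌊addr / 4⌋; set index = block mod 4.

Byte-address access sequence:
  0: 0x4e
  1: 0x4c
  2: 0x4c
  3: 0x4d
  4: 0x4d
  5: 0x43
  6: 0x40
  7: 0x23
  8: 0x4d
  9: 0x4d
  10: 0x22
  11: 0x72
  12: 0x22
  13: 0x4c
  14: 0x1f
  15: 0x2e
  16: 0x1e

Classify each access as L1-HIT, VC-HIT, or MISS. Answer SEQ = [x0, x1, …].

SEQ = [MISS, L1-HIT, L1-HIT, L1-HIT, L1-HIT, MISS, L1-HIT, MISS, L1-HIT, L1-HIT, L1-HIT, MISS, VC-HIT, L1-HIT, MISS, MISS, VC-HIT]

  [0] addr=0x4e blk=19 s=3: MISS | VC []
  [1] addr=0x4c blk=19 s=3: L1-HIT | VC []
  [2] addr=0x4c blk=19 s=3: L1-HIT | VC []
  [3] addr=0x4d blk=19 s=3: L1-HIT | VC []
  [4] addr=0x4d blk=19 s=3: L1-HIT | VC []
  [5] addr=0x43 blk=16 s=0: MISS | VC []
  [6] addr=0x40 blk=16 s=0: L1-HIT | VC []
  [7] addr=0x23 blk=8 s=0: MISS | VC [16]
  [8] addr=0x4d blk=19 s=3: L1-HIT | VC [16]
  [9] addr=0x4d blk=19 s=3: L1-HIT | VC [16]
  [10] addr=0x22 blk=8 s=0: L1-HIT | VC [16]
  [11] addr=0x72 blk=28 s=0: MISS | VC [16, 8]
  [12] addr=0x22 blk=8 s=0: VC-HIT | VC [16, 28]
  [13] addr=0x4c blk=19 s=3: L1-HIT | VC [16, 28]
  [14] addr=0x1f blk=7 s=3: MISS | VC [16, 28, 19]
  [15] addr=0x2e blk=11 s=3: MISS | VC [16, 28, 19, 7]
  [16] addr=0x1e blk=7 s=3: VC-HIT | VC [16, 28, 19, 11]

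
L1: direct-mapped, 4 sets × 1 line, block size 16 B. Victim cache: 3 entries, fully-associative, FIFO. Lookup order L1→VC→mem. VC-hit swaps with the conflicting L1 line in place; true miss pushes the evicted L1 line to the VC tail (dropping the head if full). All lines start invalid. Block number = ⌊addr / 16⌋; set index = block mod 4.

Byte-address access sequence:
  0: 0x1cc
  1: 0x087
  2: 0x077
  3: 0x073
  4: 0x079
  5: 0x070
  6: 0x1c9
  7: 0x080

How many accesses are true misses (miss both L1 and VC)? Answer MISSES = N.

#0 0x1cc→b28/s0 MISS; vc=[]
#1 0x87→b8/s0 MISS; vc=[28]
#2 0x77→b7/s3 MISS; vc=[28]
#3 0x73→b7/s3 L1-HIT; vc=[28]
#4 0x79→b7/s3 L1-HIT; vc=[28]
#5 0x70→b7/s3 L1-HIT; vc=[28]
#6 0x1c9→b28/s0 VC-HIT; vc=[8]
#7 0x80→b8/s0 VC-HIT; vc=[28]

MISSES = 3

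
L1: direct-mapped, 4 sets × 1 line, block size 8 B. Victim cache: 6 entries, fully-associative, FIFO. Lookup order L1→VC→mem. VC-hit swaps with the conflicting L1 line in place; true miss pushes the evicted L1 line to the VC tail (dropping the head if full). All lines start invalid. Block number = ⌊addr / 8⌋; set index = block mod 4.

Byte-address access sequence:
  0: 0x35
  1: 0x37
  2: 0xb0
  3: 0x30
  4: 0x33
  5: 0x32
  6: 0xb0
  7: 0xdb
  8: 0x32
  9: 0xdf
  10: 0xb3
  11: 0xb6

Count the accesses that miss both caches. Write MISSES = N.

MISSES = 3

0: 0x35 (blk 6, set 2) → MISS  vc=[]
1: 0x37 (blk 6, set 2) → L1-HIT  vc=[]
2: 0xb0 (blk 22, set 2) → MISS  vc=[6]
3: 0x30 (blk 6, set 2) → VC-HIT  vc=[22]
4: 0x33 (blk 6, set 2) → L1-HIT  vc=[22]
5: 0x32 (blk 6, set 2) → L1-HIT  vc=[22]
6: 0xb0 (blk 22, set 2) → VC-HIT  vc=[6]
7: 0xdb (blk 27, set 3) → MISS  vc=[6]
8: 0x32 (blk 6, set 2) → VC-HIT  vc=[22]
9: 0xdf (blk 27, set 3) → L1-HIT  vc=[22]
10: 0xb3 (blk 22, set 2) → VC-HIT  vc=[6]
11: 0xb6 (blk 22, set 2) → L1-HIT  vc=[6]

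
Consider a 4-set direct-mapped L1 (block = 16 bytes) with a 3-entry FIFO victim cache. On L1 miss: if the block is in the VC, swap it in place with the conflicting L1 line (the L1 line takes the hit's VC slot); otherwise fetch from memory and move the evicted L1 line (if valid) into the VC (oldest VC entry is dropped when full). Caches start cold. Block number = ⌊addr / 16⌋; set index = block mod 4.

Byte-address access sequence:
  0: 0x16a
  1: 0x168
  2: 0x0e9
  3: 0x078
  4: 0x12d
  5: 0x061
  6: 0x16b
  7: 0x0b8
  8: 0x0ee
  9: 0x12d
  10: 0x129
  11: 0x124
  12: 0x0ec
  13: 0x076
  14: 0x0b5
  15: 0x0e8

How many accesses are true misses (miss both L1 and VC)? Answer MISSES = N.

MISSES = 6

  [0] addr=0x16a blk=22 s=2: MISS | VC []
  [1] addr=0x168 blk=22 s=2: L1-HIT | VC []
  [2] addr=0xe9 blk=14 s=2: MISS | VC [22]
  [3] addr=0x78 blk=7 s=3: MISS | VC [22]
  [4] addr=0x12d blk=18 s=2: MISS | VC [22, 14]
  [5] addr=0x61 blk=6 s=2: MISS | VC [22, 14, 18]
  [6] addr=0x16b blk=22 s=2: VC-HIT | VC [6, 14, 18]
  [7] addr=0xb8 blk=11 s=3: MISS | VC [14, 18, 7]
  [8] addr=0xee blk=14 s=2: VC-HIT | VC [22, 18, 7]
  [9] addr=0x12d blk=18 s=2: VC-HIT | VC [22, 14, 7]
  [10] addr=0x129 blk=18 s=2: L1-HIT | VC [22, 14, 7]
  [11] addr=0x124 blk=18 s=2: L1-HIT | VC [22, 14, 7]
  [12] addr=0xec blk=14 s=2: VC-HIT | VC [22, 18, 7]
  [13] addr=0x76 blk=7 s=3: VC-HIT | VC [22, 18, 11]
  [14] addr=0xb5 blk=11 s=3: VC-HIT | VC [22, 18, 7]
  [15] addr=0xe8 blk=14 s=2: L1-HIT | VC [22, 18, 7]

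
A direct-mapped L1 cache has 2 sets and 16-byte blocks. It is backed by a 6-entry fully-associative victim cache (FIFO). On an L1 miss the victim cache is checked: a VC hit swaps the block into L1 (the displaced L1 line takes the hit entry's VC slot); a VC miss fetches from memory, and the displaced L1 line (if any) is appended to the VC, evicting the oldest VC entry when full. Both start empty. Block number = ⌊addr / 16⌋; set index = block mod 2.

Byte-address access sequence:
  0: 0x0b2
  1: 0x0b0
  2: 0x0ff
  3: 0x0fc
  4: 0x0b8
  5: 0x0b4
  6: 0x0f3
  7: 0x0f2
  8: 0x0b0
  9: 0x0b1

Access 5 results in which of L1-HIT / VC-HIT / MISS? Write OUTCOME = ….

0: 0xb2 (blk 11, set 1) → MISS  vc=[]
1: 0xb0 (blk 11, set 1) → L1-HIT  vc=[]
2: 0xff (blk 15, set 1) → MISS  vc=[11]
3: 0xfc (blk 15, set 1) → L1-HIT  vc=[11]
4: 0xb8 (blk 11, set 1) → VC-HIT  vc=[15]
5: 0xb4 (blk 11, set 1) → L1-HIT  vc=[15]
6: 0xf3 (blk 15, set 1) → VC-HIT  vc=[11]
7: 0xf2 (blk 15, set 1) → L1-HIT  vc=[11]
8: 0xb0 (blk 11, set 1) → VC-HIT  vc=[15]
9: 0xb1 (blk 11, set 1) → L1-HIT  vc=[15]

OUTCOME = L1-HIT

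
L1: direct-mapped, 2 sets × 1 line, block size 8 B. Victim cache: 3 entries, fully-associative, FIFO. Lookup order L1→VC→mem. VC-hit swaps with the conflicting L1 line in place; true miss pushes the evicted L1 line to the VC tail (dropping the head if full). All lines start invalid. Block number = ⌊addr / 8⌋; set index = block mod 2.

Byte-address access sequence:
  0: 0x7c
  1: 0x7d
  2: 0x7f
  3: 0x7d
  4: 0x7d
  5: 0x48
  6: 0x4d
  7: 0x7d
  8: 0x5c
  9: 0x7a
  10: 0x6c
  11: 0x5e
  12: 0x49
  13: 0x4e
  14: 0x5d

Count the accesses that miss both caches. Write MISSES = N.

#0 0x7c→b15/s1 MISS; vc=[]
#1 0x7d→b15/s1 L1-HIT; vc=[]
#2 0x7f→b15/s1 L1-HIT; vc=[]
#3 0x7d→b15/s1 L1-HIT; vc=[]
#4 0x7d→b15/s1 L1-HIT; vc=[]
#5 0x48→b9/s1 MISS; vc=[15]
#6 0x4d→b9/s1 L1-HIT; vc=[15]
#7 0x7d→b15/s1 VC-HIT; vc=[9]
#8 0x5c→b11/s1 MISS; vc=[9,15]
#9 0x7a→b15/s1 VC-HIT; vc=[9,11]
#10 0x6c→b13/s1 MISS; vc=[9,11,15]
#11 0x5e→b11/s1 VC-HIT; vc=[9,13,15]
#12 0x49→b9/s1 VC-HIT; vc=[11,13,15]
#13 0x4e→b9/s1 L1-HIT; vc=[11,13,15]
#14 0x5d→b11/s1 VC-HIT; vc=[9,13,15]

MISSES = 4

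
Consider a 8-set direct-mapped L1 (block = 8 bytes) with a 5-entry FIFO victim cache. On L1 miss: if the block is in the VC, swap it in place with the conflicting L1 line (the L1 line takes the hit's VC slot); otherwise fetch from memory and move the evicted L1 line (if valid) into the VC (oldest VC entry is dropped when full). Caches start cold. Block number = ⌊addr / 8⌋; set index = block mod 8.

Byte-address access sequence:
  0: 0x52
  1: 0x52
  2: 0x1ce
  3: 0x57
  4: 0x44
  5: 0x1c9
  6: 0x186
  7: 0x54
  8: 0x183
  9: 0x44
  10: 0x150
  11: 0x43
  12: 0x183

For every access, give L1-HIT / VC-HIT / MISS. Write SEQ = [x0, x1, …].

#0 0x52→b10/s2 MISS; vc=[]
#1 0x52→b10/s2 L1-HIT; vc=[]
#2 0x1ce→b57/s1 MISS; vc=[]
#3 0x57→b10/s2 L1-HIT; vc=[]
#4 0x44→b8/s0 MISS; vc=[]
#5 0x1c9→b57/s1 L1-HIT; vc=[]
#6 0x186→b48/s0 MISS; vc=[8]
#7 0x54→b10/s2 L1-HIT; vc=[8]
#8 0x183→b48/s0 L1-HIT; vc=[8]
#9 0x44→b8/s0 VC-HIT; vc=[48]
#10 0x150→b42/s2 MISS; vc=[48,10]
#11 0x43→b8/s0 L1-HIT; vc=[48,10]
#12 0x183→b48/s0 VC-HIT; vc=[8,10]

SEQ = [MISS, L1-HIT, MISS, L1-HIT, MISS, L1-HIT, MISS, L1-HIT, L1-HIT, VC-HIT, MISS, L1-HIT, VC-HIT]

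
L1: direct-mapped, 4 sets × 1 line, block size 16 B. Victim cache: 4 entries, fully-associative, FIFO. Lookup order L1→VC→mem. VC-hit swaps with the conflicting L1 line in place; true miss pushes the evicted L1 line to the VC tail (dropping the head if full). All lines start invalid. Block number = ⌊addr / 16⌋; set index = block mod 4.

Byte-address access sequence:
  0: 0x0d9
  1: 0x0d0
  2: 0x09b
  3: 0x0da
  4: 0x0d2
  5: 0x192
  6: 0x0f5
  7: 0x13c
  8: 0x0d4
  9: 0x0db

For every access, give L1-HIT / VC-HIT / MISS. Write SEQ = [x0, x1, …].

SEQ = [MISS, L1-HIT, MISS, VC-HIT, L1-HIT, MISS, MISS, MISS, VC-HIT, L1-HIT]

#0 0xd9→b13/s1 MISS; vc=[]
#1 0xd0→b13/s1 L1-HIT; vc=[]
#2 0x9b→b9/s1 MISS; vc=[13]
#3 0xda→b13/s1 VC-HIT; vc=[9]
#4 0xd2→b13/s1 L1-HIT; vc=[9]
#5 0x192→b25/s1 MISS; vc=[9,13]
#6 0xf5→b15/s3 MISS; vc=[9,13]
#7 0x13c→b19/s3 MISS; vc=[9,13,15]
#8 0xd4→b13/s1 VC-HIT; vc=[9,25,15]
#9 0xdb→b13/s1 L1-HIT; vc=[9,25,15]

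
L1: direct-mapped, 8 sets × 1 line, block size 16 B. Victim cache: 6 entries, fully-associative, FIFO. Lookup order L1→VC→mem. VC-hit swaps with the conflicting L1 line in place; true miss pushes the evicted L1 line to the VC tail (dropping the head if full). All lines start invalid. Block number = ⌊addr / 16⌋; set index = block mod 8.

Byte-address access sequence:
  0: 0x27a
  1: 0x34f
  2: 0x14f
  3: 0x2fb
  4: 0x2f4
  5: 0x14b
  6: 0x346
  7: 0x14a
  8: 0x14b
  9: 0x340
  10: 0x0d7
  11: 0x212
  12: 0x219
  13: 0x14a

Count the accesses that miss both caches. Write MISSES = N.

MISSES = 6

#0 0x27a→b39/s7 MISS; vc=[]
#1 0x34f→b52/s4 MISS; vc=[]
#2 0x14f→b20/s4 MISS; vc=[52]
#3 0x2fb→b47/s7 MISS; vc=[52,39]
#4 0x2f4→b47/s7 L1-HIT; vc=[52,39]
#5 0x14b→b20/s4 L1-HIT; vc=[52,39]
#6 0x346→b52/s4 VC-HIT; vc=[20,39]
#7 0x14a→b20/s4 VC-HIT; vc=[52,39]
#8 0x14b→b20/s4 L1-HIT; vc=[52,39]
#9 0x340→b52/s4 VC-HIT; vc=[20,39]
#10 0xd7→b13/s5 MISS; vc=[20,39]
#11 0x212→b33/s1 MISS; vc=[20,39]
#12 0x219→b33/s1 L1-HIT; vc=[20,39]
#13 0x14a→b20/s4 VC-HIT; vc=[52,39]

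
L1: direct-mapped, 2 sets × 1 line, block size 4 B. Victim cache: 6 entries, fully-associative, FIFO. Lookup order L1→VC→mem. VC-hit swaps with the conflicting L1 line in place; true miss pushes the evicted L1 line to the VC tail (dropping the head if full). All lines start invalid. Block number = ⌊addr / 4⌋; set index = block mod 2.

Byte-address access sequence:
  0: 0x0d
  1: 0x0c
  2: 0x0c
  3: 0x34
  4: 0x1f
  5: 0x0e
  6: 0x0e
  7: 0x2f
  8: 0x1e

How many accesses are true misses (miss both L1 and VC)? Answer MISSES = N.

MISSES = 4

  [0] addr=0xd blk=3 s=1: MISS | VC []
  [1] addr=0xc blk=3 s=1: L1-HIT | VC []
  [2] addr=0xc blk=3 s=1: L1-HIT | VC []
  [3] addr=0x34 blk=13 s=1: MISS | VC [3]
  [4] addr=0x1f blk=7 s=1: MISS | VC [3, 13]
  [5] addr=0xe blk=3 s=1: VC-HIT | VC [7, 13]
  [6] addr=0xe blk=3 s=1: L1-HIT | VC [7, 13]
  [7] addr=0x2f blk=11 s=1: MISS | VC [7, 13, 3]
  [8] addr=0x1e blk=7 s=1: VC-HIT | VC [11, 13, 3]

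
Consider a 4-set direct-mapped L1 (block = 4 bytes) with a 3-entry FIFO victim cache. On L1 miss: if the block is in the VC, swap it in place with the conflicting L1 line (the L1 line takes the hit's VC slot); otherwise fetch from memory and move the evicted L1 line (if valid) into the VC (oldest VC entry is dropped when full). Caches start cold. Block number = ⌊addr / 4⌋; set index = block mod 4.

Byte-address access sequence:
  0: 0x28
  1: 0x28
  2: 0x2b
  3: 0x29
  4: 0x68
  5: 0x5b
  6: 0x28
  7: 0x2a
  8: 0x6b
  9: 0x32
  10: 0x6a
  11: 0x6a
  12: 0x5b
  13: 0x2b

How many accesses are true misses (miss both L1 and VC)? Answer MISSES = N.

MISSES = 4

  [0] addr=0x28 blk=10 s=2: MISS | VC []
  [1] addr=0x28 blk=10 s=2: L1-HIT | VC []
  [2] addr=0x2b blk=10 s=2: L1-HIT | VC []
  [3] addr=0x29 blk=10 s=2: L1-HIT | VC []
  [4] addr=0x68 blk=26 s=2: MISS | VC [10]
  [5] addr=0x5b blk=22 s=2: MISS | VC [10, 26]
  [6] addr=0x28 blk=10 s=2: VC-HIT | VC [22, 26]
  [7] addr=0x2a blk=10 s=2: L1-HIT | VC [22, 26]
  [8] addr=0x6b blk=26 s=2: VC-HIT | VC [22, 10]
  [9] addr=0x32 blk=12 s=0: MISS | VC [22, 10]
  [10] addr=0x6a blk=26 s=2: L1-HIT | VC [22, 10]
  [11] addr=0x6a blk=26 s=2: L1-HIT | VC [22, 10]
  [12] addr=0x5b blk=22 s=2: VC-HIT | VC [26, 10]
  [13] addr=0x2b blk=10 s=2: VC-HIT | VC [26, 22]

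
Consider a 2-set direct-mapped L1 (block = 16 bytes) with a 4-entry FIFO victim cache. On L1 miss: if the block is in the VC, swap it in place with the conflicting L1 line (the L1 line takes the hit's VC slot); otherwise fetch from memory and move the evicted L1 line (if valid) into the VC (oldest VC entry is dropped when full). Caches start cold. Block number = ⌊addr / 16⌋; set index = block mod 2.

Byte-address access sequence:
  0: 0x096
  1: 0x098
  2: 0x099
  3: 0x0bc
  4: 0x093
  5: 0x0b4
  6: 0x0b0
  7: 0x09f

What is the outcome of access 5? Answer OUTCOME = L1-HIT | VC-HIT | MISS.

OUTCOME = VC-HIT

#0 0x96→b9/s1 MISS; vc=[]
#1 0x98→b9/s1 L1-HIT; vc=[]
#2 0x99→b9/s1 L1-HIT; vc=[]
#3 0xbc→b11/s1 MISS; vc=[9]
#4 0x93→b9/s1 VC-HIT; vc=[11]
#5 0xb4→b11/s1 VC-HIT; vc=[9]
#6 0xb0→b11/s1 L1-HIT; vc=[9]
#7 0x9f→b9/s1 VC-HIT; vc=[11]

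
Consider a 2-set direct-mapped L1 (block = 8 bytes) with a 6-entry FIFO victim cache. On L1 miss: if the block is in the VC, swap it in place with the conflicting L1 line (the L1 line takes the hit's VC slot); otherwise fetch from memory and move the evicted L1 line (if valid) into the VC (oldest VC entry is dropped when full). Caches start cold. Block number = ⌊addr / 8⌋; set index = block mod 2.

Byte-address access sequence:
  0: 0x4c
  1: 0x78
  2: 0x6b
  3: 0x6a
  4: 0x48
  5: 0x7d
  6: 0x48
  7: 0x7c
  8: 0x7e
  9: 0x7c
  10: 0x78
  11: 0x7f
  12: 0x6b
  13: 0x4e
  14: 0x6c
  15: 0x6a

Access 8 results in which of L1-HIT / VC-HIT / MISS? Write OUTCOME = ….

0: 0x4c (blk 9, set 1) → MISS  vc=[]
1: 0x78 (blk 15, set 1) → MISS  vc=[9]
2: 0x6b (blk 13, set 1) → MISS  vc=[9, 15]
3: 0x6a (blk 13, set 1) → L1-HIT  vc=[9, 15]
4: 0x48 (blk 9, set 1) → VC-HIT  vc=[13, 15]
5: 0x7d (blk 15, set 1) → VC-HIT  vc=[13, 9]
6: 0x48 (blk 9, set 1) → VC-HIT  vc=[13, 15]
7: 0x7c (blk 15, set 1) → VC-HIT  vc=[13, 9]
8: 0x7e (blk 15, set 1) → L1-HIT  vc=[13, 9]
9: 0x7c (blk 15, set 1) → L1-HIT  vc=[13, 9]
10: 0x78 (blk 15, set 1) → L1-HIT  vc=[13, 9]
11: 0x7f (blk 15, set 1) → L1-HIT  vc=[13, 9]
12: 0x6b (blk 13, set 1) → VC-HIT  vc=[15, 9]
13: 0x4e (blk 9, set 1) → VC-HIT  vc=[15, 13]
14: 0x6c (blk 13, set 1) → VC-HIT  vc=[15, 9]
15: 0x6a (blk 13, set 1) → L1-HIT  vc=[15, 9]

OUTCOME = L1-HIT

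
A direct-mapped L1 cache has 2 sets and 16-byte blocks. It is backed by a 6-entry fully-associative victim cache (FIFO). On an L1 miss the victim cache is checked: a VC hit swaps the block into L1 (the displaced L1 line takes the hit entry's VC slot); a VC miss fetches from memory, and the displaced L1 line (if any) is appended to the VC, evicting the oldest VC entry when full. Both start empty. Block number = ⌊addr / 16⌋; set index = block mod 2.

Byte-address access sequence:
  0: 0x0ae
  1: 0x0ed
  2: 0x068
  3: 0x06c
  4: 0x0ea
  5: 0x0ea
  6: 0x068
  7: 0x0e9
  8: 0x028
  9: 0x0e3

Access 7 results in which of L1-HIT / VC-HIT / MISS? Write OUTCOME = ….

0: 0xae (blk 10, set 0) → MISS  vc=[]
1: 0xed (blk 14, set 0) → MISS  vc=[10]
2: 0x68 (blk 6, set 0) → MISS  vc=[10, 14]
3: 0x6c (blk 6, set 0) → L1-HIT  vc=[10, 14]
4: 0xea (blk 14, set 0) → VC-HIT  vc=[10, 6]
5: 0xea (blk 14, set 0) → L1-HIT  vc=[10, 6]
6: 0x68 (blk 6, set 0) → VC-HIT  vc=[10, 14]
7: 0xe9 (blk 14, set 0) → VC-HIT  vc=[10, 6]
8: 0x28 (blk 2, set 0) → MISS  vc=[10, 6, 14]
9: 0xe3 (blk 14, set 0) → VC-HIT  vc=[10, 6, 2]

OUTCOME = VC-HIT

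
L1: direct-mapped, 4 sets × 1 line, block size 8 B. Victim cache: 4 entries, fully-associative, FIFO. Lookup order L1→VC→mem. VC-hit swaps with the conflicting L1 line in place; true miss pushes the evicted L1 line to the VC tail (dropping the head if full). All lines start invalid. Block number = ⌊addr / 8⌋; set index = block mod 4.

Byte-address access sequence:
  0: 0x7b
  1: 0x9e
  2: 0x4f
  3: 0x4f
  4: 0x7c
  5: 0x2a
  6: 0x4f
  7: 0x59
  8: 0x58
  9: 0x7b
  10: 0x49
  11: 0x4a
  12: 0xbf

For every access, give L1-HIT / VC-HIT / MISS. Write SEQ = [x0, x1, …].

#0 0x7b→b15/s3 MISS; vc=[]
#1 0x9e→b19/s3 MISS; vc=[15]
#2 0x4f→b9/s1 MISS; vc=[15]
#3 0x4f→b9/s1 L1-HIT; vc=[15]
#4 0x7c→b15/s3 VC-HIT; vc=[19]
#5 0x2a→b5/s1 MISS; vc=[19,9]
#6 0x4f→b9/s1 VC-HIT; vc=[19,5]
#7 0x59→b11/s3 MISS; vc=[19,5,15]
#8 0x58→b11/s3 L1-HIT; vc=[19,5,15]
#9 0x7b→b15/s3 VC-HIT; vc=[19,5,11]
#10 0x49→b9/s1 L1-HIT; vc=[19,5,11]
#11 0x4a→b9/s1 L1-HIT; vc=[19,5,11]
#12 0xbf→b23/s3 MISS; vc=[19,5,11,15]

SEQ = [MISS, MISS, MISS, L1-HIT, VC-HIT, MISS, VC-HIT, MISS, L1-HIT, VC-HIT, L1-HIT, L1-HIT, MISS]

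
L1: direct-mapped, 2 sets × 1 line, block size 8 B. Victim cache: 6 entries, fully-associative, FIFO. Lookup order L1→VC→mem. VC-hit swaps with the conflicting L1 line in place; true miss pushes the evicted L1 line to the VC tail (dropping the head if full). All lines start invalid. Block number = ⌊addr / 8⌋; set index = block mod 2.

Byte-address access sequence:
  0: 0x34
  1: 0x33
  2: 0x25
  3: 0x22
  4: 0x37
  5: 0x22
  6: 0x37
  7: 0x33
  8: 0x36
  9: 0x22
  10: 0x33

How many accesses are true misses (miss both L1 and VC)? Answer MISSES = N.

MISSES = 2

#0 0x34→b6/s0 MISS; vc=[]
#1 0x33→b6/s0 L1-HIT; vc=[]
#2 0x25→b4/s0 MISS; vc=[6]
#3 0x22→b4/s0 L1-HIT; vc=[6]
#4 0x37→b6/s0 VC-HIT; vc=[4]
#5 0x22→b4/s0 VC-HIT; vc=[6]
#6 0x37→b6/s0 VC-HIT; vc=[4]
#7 0x33→b6/s0 L1-HIT; vc=[4]
#8 0x36→b6/s0 L1-HIT; vc=[4]
#9 0x22→b4/s0 VC-HIT; vc=[6]
#10 0x33→b6/s0 VC-HIT; vc=[4]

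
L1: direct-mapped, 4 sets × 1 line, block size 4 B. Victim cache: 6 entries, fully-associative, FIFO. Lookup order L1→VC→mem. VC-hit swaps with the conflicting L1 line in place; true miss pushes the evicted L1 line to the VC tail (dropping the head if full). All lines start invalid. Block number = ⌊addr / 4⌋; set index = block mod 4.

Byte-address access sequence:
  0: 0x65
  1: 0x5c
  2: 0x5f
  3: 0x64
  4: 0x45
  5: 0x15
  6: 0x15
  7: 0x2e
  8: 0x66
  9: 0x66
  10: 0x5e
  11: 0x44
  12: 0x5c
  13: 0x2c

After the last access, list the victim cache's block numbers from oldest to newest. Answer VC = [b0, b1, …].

VC = [5, 25, 23]

  [0] addr=0x65 blk=25 s=1: MISS | VC []
  [1] addr=0x5c blk=23 s=3: MISS | VC []
  [2] addr=0x5f blk=23 s=3: L1-HIT | VC []
  [3] addr=0x64 blk=25 s=1: L1-HIT | VC []
  [4] addr=0x45 blk=17 s=1: MISS | VC [25]
  [5] addr=0x15 blk=5 s=1: MISS | VC [25, 17]
  [6] addr=0x15 blk=5 s=1: L1-HIT | VC [25, 17]
  [7] addr=0x2e blk=11 s=3: MISS | VC [25, 17, 23]
  [8] addr=0x66 blk=25 s=1: VC-HIT | VC [5, 17, 23]
  [9] addr=0x66 blk=25 s=1: L1-HIT | VC [5, 17, 23]
  [10] addr=0x5e blk=23 s=3: VC-HIT | VC [5, 17, 11]
  [11] addr=0x44 blk=17 s=1: VC-HIT | VC [5, 25, 11]
  [12] addr=0x5c blk=23 s=3: L1-HIT | VC [5, 25, 11]
  [13] addr=0x2c blk=11 s=3: VC-HIT | VC [5, 25, 23]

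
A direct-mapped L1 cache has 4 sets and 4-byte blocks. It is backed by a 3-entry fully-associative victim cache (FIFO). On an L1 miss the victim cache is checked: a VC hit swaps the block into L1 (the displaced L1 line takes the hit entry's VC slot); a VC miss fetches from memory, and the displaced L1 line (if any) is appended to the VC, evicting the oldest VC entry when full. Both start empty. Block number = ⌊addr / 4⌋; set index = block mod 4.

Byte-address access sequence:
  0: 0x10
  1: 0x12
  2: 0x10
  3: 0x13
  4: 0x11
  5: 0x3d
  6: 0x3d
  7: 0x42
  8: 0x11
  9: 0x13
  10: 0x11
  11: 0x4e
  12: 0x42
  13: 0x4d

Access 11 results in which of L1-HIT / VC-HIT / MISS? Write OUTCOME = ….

  [0] addr=0x10 blk=4 s=0: MISS | VC []
  [1] addr=0x12 blk=4 s=0: L1-HIT | VC []
  [2] addr=0x10 blk=4 s=0: L1-HIT | VC []
  [3] addr=0x13 blk=4 s=0: L1-HIT | VC []
  [4] addr=0x11 blk=4 s=0: L1-HIT | VC []
  [5] addr=0x3d blk=15 s=3: MISS | VC []
  [6] addr=0x3d blk=15 s=3: L1-HIT | VC []
  [7] addr=0x42 blk=16 s=0: MISS | VC [4]
  [8] addr=0x11 blk=4 s=0: VC-HIT | VC [16]
  [9] addr=0x13 blk=4 s=0: L1-HIT | VC [16]
  [10] addr=0x11 blk=4 s=0: L1-HIT | VC [16]
  [11] addr=0x4e blk=19 s=3: MISS | VC [16, 15]
  [12] addr=0x42 blk=16 s=0: VC-HIT | VC [4, 15]
  [13] addr=0x4d blk=19 s=3: L1-HIT | VC [4, 15]

OUTCOME = MISS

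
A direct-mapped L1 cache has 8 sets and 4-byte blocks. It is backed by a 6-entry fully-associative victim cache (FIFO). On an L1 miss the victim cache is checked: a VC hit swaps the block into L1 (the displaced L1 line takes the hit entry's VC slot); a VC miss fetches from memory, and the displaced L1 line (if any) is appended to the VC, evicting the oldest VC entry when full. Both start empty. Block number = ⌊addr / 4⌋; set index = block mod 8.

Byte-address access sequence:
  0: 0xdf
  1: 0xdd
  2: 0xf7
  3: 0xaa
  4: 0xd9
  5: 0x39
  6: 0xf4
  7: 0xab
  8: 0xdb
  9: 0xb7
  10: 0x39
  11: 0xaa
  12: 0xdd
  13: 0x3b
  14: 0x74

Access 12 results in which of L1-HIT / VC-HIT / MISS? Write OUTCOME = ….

#0 0xdf→b55/s7 MISS; vc=[]
#1 0xdd→b55/s7 L1-HIT; vc=[]
#2 0xf7→b61/s5 MISS; vc=[]
#3 0xaa→b42/s2 MISS; vc=[]
#4 0xd9→b54/s6 MISS; vc=[]
#5 0x39→b14/s6 MISS; vc=[54]
#6 0xf4→b61/s5 L1-HIT; vc=[54]
#7 0xab→b42/s2 L1-HIT; vc=[54]
#8 0xdb→b54/s6 VC-HIT; vc=[14]
#9 0xb7→b45/s5 MISS; vc=[14,61]
#10 0x39→b14/s6 VC-HIT; vc=[54,61]
#11 0xaa→b42/s2 L1-HIT; vc=[54,61]
#12 0xdd→b55/s7 L1-HIT; vc=[54,61]
#13 0x3b→b14/s6 L1-HIT; vc=[54,61]
#14 0x74→b29/s5 MISS; vc=[54,61,45]

OUTCOME = L1-HIT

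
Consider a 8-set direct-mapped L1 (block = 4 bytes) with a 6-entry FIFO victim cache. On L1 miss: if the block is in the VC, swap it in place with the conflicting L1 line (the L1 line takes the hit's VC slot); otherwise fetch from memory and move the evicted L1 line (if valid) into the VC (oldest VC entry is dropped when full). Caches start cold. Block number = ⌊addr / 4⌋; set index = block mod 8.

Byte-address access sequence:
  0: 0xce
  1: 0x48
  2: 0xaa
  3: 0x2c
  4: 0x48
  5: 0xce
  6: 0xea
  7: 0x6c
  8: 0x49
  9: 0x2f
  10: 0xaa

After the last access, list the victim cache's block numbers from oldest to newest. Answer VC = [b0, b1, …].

VC = [18, 27, 58, 51]

  [0] addr=0xce blk=51 s=3: MISS | VC []
  [1] addr=0x48 blk=18 s=2: MISS | VC []
  [2] addr=0xaa blk=42 s=2: MISS | VC [18]
  [3] addr=0x2c blk=11 s=3: MISS | VC [18, 51]
  [4] addr=0x48 blk=18 s=2: VC-HIT | VC [42, 51]
  [5] addr=0xce blk=51 s=3: VC-HIT | VC [42, 11]
  [6] addr=0xea blk=58 s=2: MISS | VC [42, 11, 18]
  [7] addr=0x6c blk=27 s=3: MISS | VC [42, 11, 18, 51]
  [8] addr=0x49 blk=18 s=2: VC-HIT | VC [42, 11, 58, 51]
  [9] addr=0x2f blk=11 s=3: VC-HIT | VC [42, 27, 58, 51]
  [10] addr=0xaa blk=42 s=2: VC-HIT | VC [18, 27, 58, 51]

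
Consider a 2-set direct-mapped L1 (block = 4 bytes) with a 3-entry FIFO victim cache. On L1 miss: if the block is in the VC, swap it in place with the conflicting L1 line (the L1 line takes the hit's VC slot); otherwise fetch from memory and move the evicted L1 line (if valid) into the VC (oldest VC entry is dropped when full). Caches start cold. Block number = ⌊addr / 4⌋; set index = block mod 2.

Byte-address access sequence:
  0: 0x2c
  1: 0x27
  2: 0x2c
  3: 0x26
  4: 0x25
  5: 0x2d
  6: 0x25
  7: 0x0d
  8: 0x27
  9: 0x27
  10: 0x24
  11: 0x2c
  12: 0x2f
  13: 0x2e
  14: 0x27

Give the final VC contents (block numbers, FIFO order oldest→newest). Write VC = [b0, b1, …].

VC = [11, 3]

#0 0x2c→b11/s1 MISS; vc=[]
#1 0x27→b9/s1 MISS; vc=[11]
#2 0x2c→b11/s1 VC-HIT; vc=[9]
#3 0x26→b9/s1 VC-HIT; vc=[11]
#4 0x25→b9/s1 L1-HIT; vc=[11]
#5 0x2d→b11/s1 VC-HIT; vc=[9]
#6 0x25→b9/s1 VC-HIT; vc=[11]
#7 0xd→b3/s1 MISS; vc=[11,9]
#8 0x27→b9/s1 VC-HIT; vc=[11,3]
#9 0x27→b9/s1 L1-HIT; vc=[11,3]
#10 0x24→b9/s1 L1-HIT; vc=[11,3]
#11 0x2c→b11/s1 VC-HIT; vc=[9,3]
#12 0x2f→b11/s1 L1-HIT; vc=[9,3]
#13 0x2e→b11/s1 L1-HIT; vc=[9,3]
#14 0x27→b9/s1 VC-HIT; vc=[11,3]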